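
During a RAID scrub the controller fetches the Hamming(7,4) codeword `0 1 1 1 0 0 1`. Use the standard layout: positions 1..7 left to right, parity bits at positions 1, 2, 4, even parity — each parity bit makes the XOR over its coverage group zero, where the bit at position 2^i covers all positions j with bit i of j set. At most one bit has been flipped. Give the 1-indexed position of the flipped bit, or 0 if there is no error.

s1: b1⊕b3⊕b5⊕b7 = 0⊕1⊕0⊕1 = 0
s2: b2⊕b3⊕b6⊕b7 = 1⊕1⊕0⊕1 = 1
s4: b4⊕b5⊕b6⊕b7 = 1⊕0⊕0⊕1 = 0
Syndrome (s4...s1) = 010 → position 2.

2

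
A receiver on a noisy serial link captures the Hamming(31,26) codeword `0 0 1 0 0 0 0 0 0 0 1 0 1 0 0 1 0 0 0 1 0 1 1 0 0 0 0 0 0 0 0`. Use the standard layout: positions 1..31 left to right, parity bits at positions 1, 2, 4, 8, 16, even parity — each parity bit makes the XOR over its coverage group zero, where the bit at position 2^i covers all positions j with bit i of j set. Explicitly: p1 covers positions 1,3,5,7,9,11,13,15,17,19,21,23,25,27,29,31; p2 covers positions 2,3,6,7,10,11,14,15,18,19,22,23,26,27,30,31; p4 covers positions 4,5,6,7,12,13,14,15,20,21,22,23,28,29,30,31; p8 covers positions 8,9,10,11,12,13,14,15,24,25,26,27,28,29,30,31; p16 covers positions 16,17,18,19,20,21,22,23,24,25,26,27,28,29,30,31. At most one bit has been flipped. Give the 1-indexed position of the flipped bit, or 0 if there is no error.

0

s1: b1⊕b3⊕b5⊕b7⊕b9⊕b11⊕b13⊕b15⊕b17⊕b19⊕b21⊕b23⊕b25⊕b27⊕b29⊕b31 = 0⊕1⊕0⊕0⊕0⊕1⊕1⊕0⊕0⊕0⊕0⊕1⊕0⊕0⊕0⊕0 = 0
s2: b2⊕b3⊕b6⊕b7⊕b10⊕b11⊕b14⊕b15⊕b18⊕b19⊕b22⊕b23⊕b26⊕b27⊕b30⊕b31 = 0⊕1⊕0⊕0⊕0⊕1⊕0⊕0⊕0⊕0⊕1⊕1⊕0⊕0⊕0⊕0 = 0
s4: b4⊕b5⊕b6⊕b7⊕b12⊕b13⊕b14⊕b15⊕b20⊕b21⊕b22⊕b23⊕b28⊕b29⊕b30⊕b31 = 0⊕0⊕0⊕0⊕0⊕1⊕0⊕0⊕1⊕0⊕1⊕1⊕0⊕0⊕0⊕0 = 0
s8: b8⊕b9⊕b10⊕b11⊕b12⊕b13⊕b14⊕b15⊕b24⊕b25⊕b26⊕b27⊕b28⊕b29⊕b30⊕b31 = 0⊕0⊕0⊕1⊕0⊕1⊕0⊕0⊕0⊕0⊕0⊕0⊕0⊕0⊕0⊕0 = 0
s16: b16⊕b17⊕b18⊕b19⊕b20⊕b21⊕b22⊕b23⊕b24⊕b25⊕b26⊕b27⊕b28⊕b29⊕b30⊕b31 = 1⊕0⊕0⊕0⊕1⊕0⊕1⊕1⊕0⊕0⊕0⊕0⊕0⊕0⊕0⊕0 = 0
Syndrome (s16...s1) = 00000 → position 0 (no error).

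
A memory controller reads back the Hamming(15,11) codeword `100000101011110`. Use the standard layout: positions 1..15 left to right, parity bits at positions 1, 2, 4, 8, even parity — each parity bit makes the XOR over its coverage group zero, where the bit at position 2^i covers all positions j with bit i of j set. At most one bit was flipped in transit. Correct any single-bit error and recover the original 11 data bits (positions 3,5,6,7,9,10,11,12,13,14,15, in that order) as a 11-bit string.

s1: b1⊕b3⊕b5⊕b7⊕b9⊕b11⊕b13⊕b15 = 1⊕0⊕0⊕1⊕1⊕1⊕1⊕0 = 1
s2: b2⊕b3⊕b6⊕b7⊕b10⊕b11⊕b14⊕b15 = 0⊕0⊕0⊕1⊕0⊕1⊕1⊕0 = 1
s4: b4⊕b5⊕b6⊕b7⊕b12⊕b13⊕b14⊕b15 = 0⊕0⊕0⊕1⊕1⊕1⊕1⊕0 = 0
s8: b8⊕b9⊕b10⊕b11⊕b12⊕b13⊕b14⊕b15 = 0⊕1⊕0⊕1⊕1⊕1⊕1⊕0 = 1
Syndrome (s8...s1) = 1011 → position 11.
Flip bit 11: corrected codeword = 100000101001110
Data bits at positions 3,5,6,7,9,10,11,12,13,14,15: 00011001110

00011001110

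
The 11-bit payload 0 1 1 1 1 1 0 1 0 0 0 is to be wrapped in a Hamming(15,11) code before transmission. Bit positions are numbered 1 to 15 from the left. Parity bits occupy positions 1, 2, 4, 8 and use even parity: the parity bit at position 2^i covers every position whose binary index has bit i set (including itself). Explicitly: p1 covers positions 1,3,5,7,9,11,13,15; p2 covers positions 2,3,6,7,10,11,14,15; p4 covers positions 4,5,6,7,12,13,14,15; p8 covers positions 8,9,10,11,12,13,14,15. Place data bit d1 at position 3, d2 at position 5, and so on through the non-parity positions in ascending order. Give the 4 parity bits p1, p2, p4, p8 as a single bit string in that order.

1101

Place data bits at non-power-of-two positions: b3=0, b5=1, b6=1, b7=1, b9=1, b10=1, b11=0, b12=1, b13=0, b14=0, b15=0.
p1 = XOR of data positions {3,5,7,9,11,13,15} = 0⊕1⊕1⊕1⊕0⊕0⊕0 = 1
p2 = XOR of data positions {3,6,7,10,11,14,15} = 0⊕1⊕1⊕1⊕0⊕0⊕0 = 1
p4 = XOR of data positions {5,6,7,12,13,14,15} = 1⊕1⊕1⊕1⊕0⊕0⊕0 = 0
p8 = XOR of data positions {9,10,11,12,13,14,15} = 1⊕1⊕0⊕1⊕0⊕0⊕0 = 1
Parity bits p1,p2,p4,p8 = 1101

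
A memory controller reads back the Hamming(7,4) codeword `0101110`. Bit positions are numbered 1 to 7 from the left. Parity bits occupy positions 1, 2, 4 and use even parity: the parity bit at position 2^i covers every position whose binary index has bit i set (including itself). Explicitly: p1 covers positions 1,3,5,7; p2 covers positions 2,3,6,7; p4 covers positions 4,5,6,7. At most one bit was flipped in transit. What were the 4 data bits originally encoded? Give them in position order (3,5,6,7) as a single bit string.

s1: b1⊕b3⊕b5⊕b7 = 0⊕0⊕1⊕0 = 1
s2: b2⊕b3⊕b6⊕b7 = 1⊕0⊕1⊕0 = 0
s4: b4⊕b5⊕b6⊕b7 = 1⊕1⊕1⊕0 = 1
Syndrome (s4...s1) = 101 → position 5.
Flip bit 5: corrected codeword = 0101010
Data bits at positions 3,5,6,7: 0010

0010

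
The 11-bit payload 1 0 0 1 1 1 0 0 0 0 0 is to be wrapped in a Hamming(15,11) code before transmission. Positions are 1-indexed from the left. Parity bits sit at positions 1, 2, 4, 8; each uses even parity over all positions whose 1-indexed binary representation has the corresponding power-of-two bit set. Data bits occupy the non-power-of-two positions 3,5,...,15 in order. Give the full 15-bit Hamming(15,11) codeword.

111100101100000

Place data bits at non-power-of-two positions: b3=1, b5=0, b6=0, b7=1, b9=1, b10=1, b11=0, b12=0, b13=0, b14=0, b15=0.
p1 = XOR of data positions {3,5,7,9,11,13,15} = 1⊕0⊕1⊕1⊕0⊕0⊕0 = 1
p2 = XOR of data positions {3,6,7,10,11,14,15} = 1⊕0⊕1⊕1⊕0⊕0⊕0 = 1
p4 = XOR of data positions {5,6,7,12,13,14,15} = 0⊕0⊕1⊕0⊕0⊕0⊕0 = 1
p8 = XOR of data positions {9,10,11,12,13,14,15} = 1⊕1⊕0⊕0⊕0⊕0⊕0 = 0
Codeword b1..b15 = 111100101100000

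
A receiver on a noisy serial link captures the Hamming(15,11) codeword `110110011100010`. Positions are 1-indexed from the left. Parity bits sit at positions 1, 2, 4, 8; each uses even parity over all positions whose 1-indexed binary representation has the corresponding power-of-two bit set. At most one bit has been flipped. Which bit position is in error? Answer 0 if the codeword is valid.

s1: b1⊕b3⊕b5⊕b7⊕b9⊕b11⊕b13⊕b15 = 1⊕0⊕1⊕0⊕1⊕0⊕0⊕0 = 1
s2: b2⊕b3⊕b6⊕b7⊕b10⊕b11⊕b14⊕b15 = 1⊕0⊕0⊕0⊕1⊕0⊕1⊕0 = 1
s4: b4⊕b5⊕b6⊕b7⊕b12⊕b13⊕b14⊕b15 = 1⊕1⊕0⊕0⊕0⊕0⊕1⊕0 = 1
s8: b8⊕b9⊕b10⊕b11⊕b12⊕b13⊕b14⊕b15 = 1⊕1⊕1⊕0⊕0⊕0⊕1⊕0 = 0
Syndrome (s8...s1) = 0111 → position 7.

7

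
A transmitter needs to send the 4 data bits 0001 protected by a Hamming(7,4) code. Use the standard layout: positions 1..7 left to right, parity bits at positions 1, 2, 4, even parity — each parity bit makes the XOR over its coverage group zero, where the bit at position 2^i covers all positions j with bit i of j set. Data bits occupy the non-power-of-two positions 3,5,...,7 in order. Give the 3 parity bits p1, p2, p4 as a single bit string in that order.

111

Place data bits at non-power-of-two positions: b3=0, b5=0, b6=0, b7=1.
p1 = XOR of data positions {3,5,7} = 0⊕0⊕1 = 1
p2 = XOR of data positions {3,6,7} = 0⊕0⊕1 = 1
p4 = XOR of data positions {5,6,7} = 0⊕0⊕1 = 1
Parity bits p1,p2,p4 = 111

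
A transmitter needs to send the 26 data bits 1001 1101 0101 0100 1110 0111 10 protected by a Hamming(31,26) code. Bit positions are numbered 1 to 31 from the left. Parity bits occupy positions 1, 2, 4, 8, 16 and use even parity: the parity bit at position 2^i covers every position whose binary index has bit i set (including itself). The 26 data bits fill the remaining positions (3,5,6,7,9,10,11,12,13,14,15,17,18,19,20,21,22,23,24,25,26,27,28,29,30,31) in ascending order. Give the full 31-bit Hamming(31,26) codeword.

0110001111010101101001110011110

Place data bits at non-power-of-two positions: b3=1, b5=0, b6=0, b7=1, b9=1, b10=1, b11=0, b12=1, b13=0, b14=1, b15=0, b17=1, b18=0, b19=1, b20=0, b21=0, b22=1, b23=1, b24=1, b25=0, b26=0, b27=1, b28=1, b29=1, b30=1, b31=0.
p1 = XOR of data positions {3,5,7,9,11,13,15,17,19,21,23,25,27,29,31} = 1⊕0⊕1⊕1⊕0⊕0⊕0⊕1⊕1⊕0⊕1⊕0⊕1⊕1⊕0 = 0
p2 = XOR of data positions {3,6,7,10,11,14,15,18,19,22,23,26,27,30,31} = 1⊕0⊕1⊕1⊕0⊕1⊕0⊕0⊕1⊕1⊕1⊕0⊕1⊕1⊕0 = 1
p4 = XOR of data positions {5,6,7,12,13,14,15,20,21,22,23,28,29,30,31} = 0⊕0⊕1⊕1⊕0⊕1⊕0⊕0⊕0⊕1⊕1⊕1⊕1⊕1⊕0 = 0
p8 = XOR of data positions {9,10,11,12,13,14,15,24,25,26,27,28,29,30,31} = 1⊕1⊕0⊕1⊕0⊕1⊕0⊕1⊕0⊕0⊕1⊕1⊕1⊕1⊕0 = 1
p16 = XOR of data positions {17,18,19,20,21,22,23,24,25,26,27,28,29,30,31} = 1⊕0⊕1⊕0⊕0⊕1⊕1⊕1⊕0⊕0⊕1⊕1⊕1⊕1⊕0 = 1
Codeword b1..b31 = 0110001111010101101001110011110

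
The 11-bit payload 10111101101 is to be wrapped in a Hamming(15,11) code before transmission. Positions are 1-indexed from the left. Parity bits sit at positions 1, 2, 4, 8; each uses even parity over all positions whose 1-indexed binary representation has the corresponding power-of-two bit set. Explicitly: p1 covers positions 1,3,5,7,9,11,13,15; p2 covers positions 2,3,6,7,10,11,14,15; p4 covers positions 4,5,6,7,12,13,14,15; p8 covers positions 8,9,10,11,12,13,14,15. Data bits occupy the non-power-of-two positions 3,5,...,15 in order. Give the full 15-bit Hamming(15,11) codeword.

111101111101101

Place data bits at non-power-of-two positions: b3=1, b5=0, b6=1, b7=1, b9=1, b10=1, b11=0, b12=1, b13=1, b14=0, b15=1.
p1 = XOR of data positions {3,5,7,9,11,13,15} = 1⊕0⊕1⊕1⊕0⊕1⊕1 = 1
p2 = XOR of data positions {3,6,7,10,11,14,15} = 1⊕1⊕1⊕1⊕0⊕0⊕1 = 1
p4 = XOR of data positions {5,6,7,12,13,14,15} = 0⊕1⊕1⊕1⊕1⊕0⊕1 = 1
p8 = XOR of data positions {9,10,11,12,13,14,15} = 1⊕1⊕0⊕1⊕1⊕0⊕1 = 1
Codeword b1..b15 = 111101111101101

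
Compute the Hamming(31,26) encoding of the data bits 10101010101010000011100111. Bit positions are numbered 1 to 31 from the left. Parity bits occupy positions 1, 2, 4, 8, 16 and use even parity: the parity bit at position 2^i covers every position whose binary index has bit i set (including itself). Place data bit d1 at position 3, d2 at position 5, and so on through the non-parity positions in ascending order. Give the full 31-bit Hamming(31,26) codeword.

0010010010101011010000011100111

Place data bits at non-power-of-two positions: b3=1, b5=0, b6=1, b7=0, b9=1, b10=0, b11=1, b12=0, b13=1, b14=0, b15=1, b17=0, b18=1, b19=0, b20=0, b21=0, b22=0, b23=0, b24=1, b25=1, b26=1, b27=0, b28=0, b29=1, b30=1, b31=1.
p1 = XOR of data positions {3,5,7,9,11,13,15,17,19,21,23,25,27,29,31} = 1⊕0⊕0⊕1⊕1⊕1⊕1⊕0⊕0⊕0⊕0⊕1⊕0⊕1⊕1 = 0
p2 = XOR of data positions {3,6,7,10,11,14,15,18,19,22,23,26,27,30,31} = 1⊕1⊕0⊕0⊕1⊕0⊕1⊕1⊕0⊕0⊕0⊕1⊕0⊕1⊕1 = 0
p4 = XOR of data positions {5,6,7,12,13,14,15,20,21,22,23,28,29,30,31} = 0⊕1⊕0⊕0⊕1⊕0⊕1⊕0⊕0⊕0⊕0⊕0⊕1⊕1⊕1 = 0
p8 = XOR of data positions {9,10,11,12,13,14,15,24,25,26,27,28,29,30,31} = 1⊕0⊕1⊕0⊕1⊕0⊕1⊕1⊕1⊕1⊕0⊕0⊕1⊕1⊕1 = 0
p16 = XOR of data positions {17,18,19,20,21,22,23,24,25,26,27,28,29,30,31} = 0⊕1⊕0⊕0⊕0⊕0⊕0⊕1⊕1⊕1⊕0⊕0⊕1⊕1⊕1 = 1
Codeword b1..b31 = 0010010010101011010000011100111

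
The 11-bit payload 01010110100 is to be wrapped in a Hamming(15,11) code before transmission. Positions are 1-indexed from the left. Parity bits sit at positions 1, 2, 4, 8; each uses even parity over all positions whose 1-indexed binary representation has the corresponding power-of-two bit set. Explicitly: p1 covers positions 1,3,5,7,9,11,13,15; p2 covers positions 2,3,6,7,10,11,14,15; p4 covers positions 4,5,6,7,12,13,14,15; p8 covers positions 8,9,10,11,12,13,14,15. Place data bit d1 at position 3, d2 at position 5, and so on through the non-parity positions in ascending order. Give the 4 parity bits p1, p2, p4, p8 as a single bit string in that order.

Place data bits at non-power-of-two positions: b3=0, b5=1, b6=0, b7=1, b9=0, b10=1, b11=1, b12=0, b13=1, b14=0, b15=0.
p1 = XOR of data positions {3,5,7,9,11,13,15} = 0⊕1⊕1⊕0⊕1⊕1⊕0 = 0
p2 = XOR of data positions {3,6,7,10,11,14,15} = 0⊕0⊕1⊕1⊕1⊕0⊕0 = 1
p4 = XOR of data positions {5,6,7,12,13,14,15} = 1⊕0⊕1⊕0⊕1⊕0⊕0 = 1
p8 = XOR of data positions {9,10,11,12,13,14,15} = 0⊕1⊕1⊕0⊕1⊕0⊕0 = 1
Parity bits p1,p2,p4,p8 = 0111

0111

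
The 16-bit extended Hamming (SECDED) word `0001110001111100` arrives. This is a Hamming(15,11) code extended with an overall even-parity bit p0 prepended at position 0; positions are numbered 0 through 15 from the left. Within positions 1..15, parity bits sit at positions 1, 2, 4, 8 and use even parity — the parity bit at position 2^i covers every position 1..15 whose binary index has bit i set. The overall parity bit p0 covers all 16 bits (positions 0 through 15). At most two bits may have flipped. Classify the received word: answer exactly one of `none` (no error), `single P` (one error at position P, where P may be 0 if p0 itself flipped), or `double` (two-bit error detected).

double

s1: b1⊕b3⊕b5⊕b7⊕b9⊕b11⊕b13⊕b15 = 0⊕1⊕1⊕0⊕1⊕1⊕1⊕0 = 1
s2: b2⊕b3⊕b6⊕b7⊕b10⊕b11⊕b14⊕b15 = 0⊕1⊕0⊕0⊕1⊕1⊕0⊕0 = 1
s4: b4⊕b5⊕b6⊕b7⊕b12⊕b13⊕b14⊕b15 = 1⊕1⊕0⊕0⊕1⊕1⊕0⊕0 = 0
s8: b8⊕b9⊕b10⊕b11⊕b12⊕b13⊕b14⊕b15 = 0⊕1⊕1⊕1⊕1⊕1⊕0⊕0 = 1
Syndrome (s8...s1) = 1011 → position 11.
Overall parity (XOR of all 16 bits, including p0): 0⊕0⊕0⊕1⊕1⊕1⊕0⊕0⊕0⊕1⊕1⊕1⊕1⊕1⊕0⊕0 = 0
Overall=0, syndrome position=11 → double-bit error detected (uncorrectable).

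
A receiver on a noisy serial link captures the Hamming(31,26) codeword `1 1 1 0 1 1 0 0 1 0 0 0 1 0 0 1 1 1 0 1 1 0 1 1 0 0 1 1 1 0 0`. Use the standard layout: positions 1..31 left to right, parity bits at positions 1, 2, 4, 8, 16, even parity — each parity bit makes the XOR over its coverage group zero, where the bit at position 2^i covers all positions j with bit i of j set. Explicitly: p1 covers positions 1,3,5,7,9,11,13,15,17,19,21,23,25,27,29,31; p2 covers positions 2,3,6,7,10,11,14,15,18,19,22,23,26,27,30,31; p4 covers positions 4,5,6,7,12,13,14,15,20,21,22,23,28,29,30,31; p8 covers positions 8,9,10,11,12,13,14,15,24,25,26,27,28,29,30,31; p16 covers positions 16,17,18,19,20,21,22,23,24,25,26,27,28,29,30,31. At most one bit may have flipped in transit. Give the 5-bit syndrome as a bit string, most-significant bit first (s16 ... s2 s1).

s1: b1⊕b3⊕b5⊕b7⊕b9⊕b11⊕b13⊕b15⊕b17⊕b19⊕b21⊕b23⊕b25⊕b27⊕b29⊕b31 = 1⊕1⊕1⊕0⊕1⊕0⊕1⊕0⊕1⊕0⊕1⊕1⊕0⊕1⊕1⊕0 = 0
s2: b2⊕b3⊕b6⊕b7⊕b10⊕b11⊕b14⊕b15⊕b18⊕b19⊕b22⊕b23⊕b26⊕b27⊕b30⊕b31 = 1⊕1⊕1⊕0⊕0⊕0⊕0⊕0⊕1⊕0⊕0⊕1⊕0⊕1⊕0⊕0 = 0
s4: b4⊕b5⊕b6⊕b7⊕b12⊕b13⊕b14⊕b15⊕b20⊕b21⊕b22⊕b23⊕b28⊕b29⊕b30⊕b31 = 0⊕1⊕1⊕0⊕0⊕1⊕0⊕0⊕1⊕1⊕0⊕1⊕1⊕1⊕0⊕0 = 0
s8: b8⊕b9⊕b10⊕b11⊕b12⊕b13⊕b14⊕b15⊕b24⊕b25⊕b26⊕b27⊕b28⊕b29⊕b30⊕b31 = 0⊕1⊕0⊕0⊕0⊕1⊕0⊕0⊕1⊕0⊕0⊕1⊕1⊕1⊕0⊕0 = 0
s16: b16⊕b17⊕b18⊕b19⊕b20⊕b21⊕b22⊕b23⊕b24⊕b25⊕b26⊕b27⊕b28⊕b29⊕b30⊕b31 = 1⊕1⊕1⊕0⊕1⊕1⊕0⊕1⊕1⊕0⊕0⊕1⊕1⊕1⊕0⊕0 = 0
Syndrome (s16...s1) = 00000 → position 0 (no error).

00000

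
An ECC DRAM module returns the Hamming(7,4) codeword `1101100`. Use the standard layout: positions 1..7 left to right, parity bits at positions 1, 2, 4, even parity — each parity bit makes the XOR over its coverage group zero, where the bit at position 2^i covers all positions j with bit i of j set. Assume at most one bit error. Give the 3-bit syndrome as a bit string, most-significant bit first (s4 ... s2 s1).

010

s1: b1⊕b3⊕b5⊕b7 = 1⊕0⊕1⊕0 = 0
s2: b2⊕b3⊕b6⊕b7 = 1⊕0⊕0⊕0 = 1
s4: b4⊕b5⊕b6⊕b7 = 1⊕1⊕0⊕0 = 0
Syndrome (s4...s1) = 010 → position 2.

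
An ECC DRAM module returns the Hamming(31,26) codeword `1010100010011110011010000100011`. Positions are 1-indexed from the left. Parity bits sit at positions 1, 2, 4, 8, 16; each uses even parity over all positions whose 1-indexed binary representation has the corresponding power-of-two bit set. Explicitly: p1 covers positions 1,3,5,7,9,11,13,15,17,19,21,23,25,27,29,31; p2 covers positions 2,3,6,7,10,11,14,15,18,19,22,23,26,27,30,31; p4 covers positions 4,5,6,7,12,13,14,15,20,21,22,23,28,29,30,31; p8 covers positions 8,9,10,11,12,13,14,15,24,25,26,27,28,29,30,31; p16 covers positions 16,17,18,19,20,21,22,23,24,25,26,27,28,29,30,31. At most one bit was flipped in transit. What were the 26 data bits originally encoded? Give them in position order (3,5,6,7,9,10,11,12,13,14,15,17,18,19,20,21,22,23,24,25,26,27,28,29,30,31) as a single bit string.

s1: b1⊕b3⊕b5⊕b7⊕b9⊕b11⊕b13⊕b15⊕b17⊕b19⊕b21⊕b23⊕b25⊕b27⊕b29⊕b31 = 1⊕1⊕1⊕0⊕1⊕0⊕1⊕1⊕0⊕1⊕1⊕0⊕0⊕0⊕0⊕1 = 1
s2: b2⊕b3⊕b6⊕b7⊕b10⊕b11⊕b14⊕b15⊕b18⊕b19⊕b22⊕b23⊕b26⊕b27⊕b30⊕b31 = 0⊕1⊕0⊕0⊕0⊕0⊕1⊕1⊕1⊕1⊕0⊕0⊕1⊕0⊕1⊕1 = 0
s4: b4⊕b5⊕b6⊕b7⊕b12⊕b13⊕b14⊕b15⊕b20⊕b21⊕b22⊕b23⊕b28⊕b29⊕b30⊕b31 = 0⊕1⊕0⊕0⊕1⊕1⊕1⊕1⊕0⊕1⊕0⊕0⊕0⊕0⊕1⊕1 = 0
s8: b8⊕b9⊕b10⊕b11⊕b12⊕b13⊕b14⊕b15⊕b24⊕b25⊕b26⊕b27⊕b28⊕b29⊕b30⊕b31 = 0⊕1⊕0⊕0⊕1⊕1⊕1⊕1⊕0⊕0⊕1⊕0⊕0⊕0⊕1⊕1 = 0
s16: b16⊕b17⊕b18⊕b19⊕b20⊕b21⊕b22⊕b23⊕b24⊕b25⊕b26⊕b27⊕b28⊕b29⊕b30⊕b31 = 0⊕0⊕1⊕1⊕0⊕1⊕0⊕0⊕0⊕0⊕1⊕0⊕0⊕0⊕1⊕1 = 0
Syndrome (s16...s1) = 00001 → position 1.
Flip bit 1: corrected codeword = 0010100010011110011010000100011
Data bits at positions 3,5,6,7,9,10,11,12,13,14,15,17,18,19,20,21,22,23,24,25,26,27,28,29,30,31: 11001001111011010000100011

11001001111011010000100011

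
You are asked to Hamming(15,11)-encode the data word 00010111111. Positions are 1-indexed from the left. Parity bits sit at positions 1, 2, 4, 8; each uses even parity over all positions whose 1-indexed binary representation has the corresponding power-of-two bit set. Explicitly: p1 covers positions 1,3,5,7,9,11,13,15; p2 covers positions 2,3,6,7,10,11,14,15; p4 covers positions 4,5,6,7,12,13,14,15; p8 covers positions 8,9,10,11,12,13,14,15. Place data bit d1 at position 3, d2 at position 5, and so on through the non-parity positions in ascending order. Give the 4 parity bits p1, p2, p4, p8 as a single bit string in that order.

Place data bits at non-power-of-two positions: b3=0, b5=0, b6=0, b7=1, b9=0, b10=1, b11=1, b12=1, b13=1, b14=1, b15=1.
p1 = XOR of data positions {3,5,7,9,11,13,15} = 0⊕0⊕1⊕0⊕1⊕1⊕1 = 0
p2 = XOR of data positions {3,6,7,10,11,14,15} = 0⊕0⊕1⊕1⊕1⊕1⊕1 = 1
p4 = XOR of data positions {5,6,7,12,13,14,15} = 0⊕0⊕1⊕1⊕1⊕1⊕1 = 1
p8 = XOR of data positions {9,10,11,12,13,14,15} = 0⊕1⊕1⊕1⊕1⊕1⊕1 = 0
Parity bits p1,p2,p4,p8 = 0110

0110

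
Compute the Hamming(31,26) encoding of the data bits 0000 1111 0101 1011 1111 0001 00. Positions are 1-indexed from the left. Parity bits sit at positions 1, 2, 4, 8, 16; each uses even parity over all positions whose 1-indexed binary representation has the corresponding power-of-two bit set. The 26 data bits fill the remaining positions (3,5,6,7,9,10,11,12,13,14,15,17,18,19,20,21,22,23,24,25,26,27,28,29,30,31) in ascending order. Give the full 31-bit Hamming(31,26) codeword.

Place data bits at non-power-of-two positions: b3=0, b5=0, b6=0, b7=0, b9=1, b10=1, b11=1, b12=1, b13=0, b14=1, b15=0, b17=1, b18=1, b19=0, b20=1, b21=1, b22=1, b23=1, b24=1, b25=1, b26=0, b27=0, b28=0, b29=1, b30=0, b31=0.
p1 = XOR of data positions {3,5,7,9,11,13,15,17,19,21,23,25,27,29,31} = 0⊕0⊕0⊕1⊕1⊕0⊕0⊕1⊕0⊕1⊕1⊕1⊕0⊕1⊕0 = 1
p2 = XOR of data positions {3,6,7,10,11,14,15,18,19,22,23,26,27,30,31} = 0⊕0⊕0⊕1⊕1⊕1⊕0⊕1⊕0⊕1⊕1⊕0⊕0⊕0⊕0 = 0
p4 = XOR of data positions {5,6,7,12,13,14,15,20,21,22,23,28,29,30,31} = 0⊕0⊕0⊕1⊕0⊕1⊕0⊕1⊕1⊕1⊕1⊕0⊕1⊕0⊕0 = 1
p8 = XOR of data positions {9,10,11,12,13,14,15,24,25,26,27,28,29,30,31} = 1⊕1⊕1⊕1⊕0⊕1⊕0⊕1⊕1⊕0⊕0⊕0⊕1⊕0⊕0 = 0
p16 = XOR of data positions {17,18,19,20,21,22,23,24,25,26,27,28,29,30,31} = 1⊕1⊕0⊕1⊕1⊕1⊕1⊕1⊕1⊕0⊕0⊕0⊕1⊕0⊕0 = 1
Codeword b1..b31 = 1001000011110101110111111000100

1001000011110101110111111000100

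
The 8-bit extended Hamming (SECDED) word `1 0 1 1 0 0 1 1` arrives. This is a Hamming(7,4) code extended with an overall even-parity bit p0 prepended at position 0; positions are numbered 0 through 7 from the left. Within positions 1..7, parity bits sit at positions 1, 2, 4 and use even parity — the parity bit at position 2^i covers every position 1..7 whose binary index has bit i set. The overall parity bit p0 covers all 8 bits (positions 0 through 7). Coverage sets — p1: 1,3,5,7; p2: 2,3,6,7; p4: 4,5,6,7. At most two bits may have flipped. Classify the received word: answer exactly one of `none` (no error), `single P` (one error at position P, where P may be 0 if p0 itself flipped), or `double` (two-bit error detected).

single 0

s1: b1⊕b3⊕b5⊕b7 = 0⊕1⊕0⊕1 = 0
s2: b2⊕b3⊕b6⊕b7 = 1⊕1⊕1⊕1 = 0
s4: b4⊕b5⊕b6⊕b7 = 0⊕0⊕1⊕1 = 0
Syndrome (s4...s1) = 000 → position 0 (no error).
Overall parity (XOR of all 8 bits, including p0): 1⊕0⊕1⊕1⊕0⊕0⊕1⊕1 = 1
Overall=1, syndrome position=0 → single-bit error at position 0.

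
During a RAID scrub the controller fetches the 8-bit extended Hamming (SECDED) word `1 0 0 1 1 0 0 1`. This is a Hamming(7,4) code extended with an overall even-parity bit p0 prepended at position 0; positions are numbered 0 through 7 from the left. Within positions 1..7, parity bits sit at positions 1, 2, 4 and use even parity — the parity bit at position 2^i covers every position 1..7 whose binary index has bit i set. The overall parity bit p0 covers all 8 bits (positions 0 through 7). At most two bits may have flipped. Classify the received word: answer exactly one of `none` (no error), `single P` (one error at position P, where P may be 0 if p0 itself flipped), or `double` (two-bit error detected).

s1: b1⊕b3⊕b5⊕b7 = 0⊕1⊕0⊕1 = 0
s2: b2⊕b3⊕b6⊕b7 = 0⊕1⊕0⊕1 = 0
s4: b4⊕b5⊕b6⊕b7 = 1⊕0⊕0⊕1 = 0
Syndrome (s4...s1) = 000 → position 0 (no error).
Overall parity (XOR of all 8 bits, including p0): 1⊕0⊕0⊕1⊕1⊕0⊕0⊕1 = 0
Overall=0, syndrome position=0 → no error.

none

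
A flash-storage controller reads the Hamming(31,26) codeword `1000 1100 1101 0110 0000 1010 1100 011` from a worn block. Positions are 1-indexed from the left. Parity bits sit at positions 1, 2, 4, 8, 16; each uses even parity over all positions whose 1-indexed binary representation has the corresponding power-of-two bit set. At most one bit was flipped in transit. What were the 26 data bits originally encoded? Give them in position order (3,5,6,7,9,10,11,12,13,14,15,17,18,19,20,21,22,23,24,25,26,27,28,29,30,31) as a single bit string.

01101100011000010101100011

s1: b1⊕b3⊕b5⊕b7⊕b9⊕b11⊕b13⊕b15⊕b17⊕b19⊕b21⊕b23⊕b25⊕b27⊕b29⊕b31 = 1⊕0⊕1⊕0⊕1⊕0⊕0⊕1⊕0⊕0⊕1⊕1⊕1⊕0⊕0⊕1 = 0
s2: b2⊕b3⊕b6⊕b7⊕b10⊕b11⊕b14⊕b15⊕b18⊕b19⊕b22⊕b23⊕b26⊕b27⊕b30⊕b31 = 0⊕0⊕1⊕0⊕1⊕0⊕1⊕1⊕0⊕0⊕0⊕1⊕1⊕0⊕1⊕1 = 0
s4: b4⊕b5⊕b6⊕b7⊕b12⊕b13⊕b14⊕b15⊕b20⊕b21⊕b22⊕b23⊕b28⊕b29⊕b30⊕b31 = 0⊕1⊕1⊕0⊕1⊕0⊕1⊕1⊕0⊕1⊕0⊕1⊕0⊕0⊕1⊕1 = 1
s8: b8⊕b9⊕b10⊕b11⊕b12⊕b13⊕b14⊕b15⊕b24⊕b25⊕b26⊕b27⊕b28⊕b29⊕b30⊕b31 = 0⊕1⊕1⊕0⊕1⊕0⊕1⊕1⊕0⊕1⊕1⊕0⊕0⊕0⊕1⊕1 = 1
s16: b16⊕b17⊕b18⊕b19⊕b20⊕b21⊕b22⊕b23⊕b24⊕b25⊕b26⊕b27⊕b28⊕b29⊕b30⊕b31 = 0⊕0⊕0⊕0⊕0⊕1⊕0⊕1⊕0⊕1⊕1⊕0⊕0⊕0⊕1⊕1 = 0
Syndrome (s16...s1) = 01100 → position 12.
Flip bit 12: corrected codeword = 1000110011000110000010101100011
Data bits at positions 3,5,6,7,9,10,11,12,13,14,15,17,18,19,20,21,22,23,24,25,26,27,28,29,30,31: 01101100011000010101100011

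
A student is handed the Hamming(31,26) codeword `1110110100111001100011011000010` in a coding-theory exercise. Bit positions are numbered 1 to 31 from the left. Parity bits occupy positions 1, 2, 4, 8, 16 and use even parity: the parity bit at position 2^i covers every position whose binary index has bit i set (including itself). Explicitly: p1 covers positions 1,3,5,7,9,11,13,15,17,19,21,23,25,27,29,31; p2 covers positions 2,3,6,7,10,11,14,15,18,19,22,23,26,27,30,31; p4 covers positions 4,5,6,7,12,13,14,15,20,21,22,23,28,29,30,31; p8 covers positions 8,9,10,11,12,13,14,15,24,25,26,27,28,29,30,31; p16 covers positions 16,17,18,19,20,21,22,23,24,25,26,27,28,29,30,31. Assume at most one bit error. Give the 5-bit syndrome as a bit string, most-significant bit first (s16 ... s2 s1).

11100

s1: b1⊕b3⊕b5⊕b7⊕b9⊕b11⊕b13⊕b15⊕b17⊕b19⊕b21⊕b23⊕b25⊕b27⊕b29⊕b31 = 1⊕1⊕1⊕0⊕0⊕1⊕1⊕0⊕1⊕0⊕1⊕0⊕1⊕0⊕0⊕0 = 0
s2: b2⊕b3⊕b6⊕b7⊕b10⊕b11⊕b14⊕b15⊕b18⊕b19⊕b22⊕b23⊕b26⊕b27⊕b30⊕b31 = 1⊕1⊕1⊕0⊕0⊕1⊕0⊕0⊕0⊕0⊕1⊕0⊕0⊕0⊕1⊕0 = 0
s4: b4⊕b5⊕b6⊕b7⊕b12⊕b13⊕b14⊕b15⊕b20⊕b21⊕b22⊕b23⊕b28⊕b29⊕b30⊕b31 = 0⊕1⊕1⊕0⊕1⊕1⊕0⊕0⊕0⊕1⊕1⊕0⊕0⊕0⊕1⊕0 = 1
s8: b8⊕b9⊕b10⊕b11⊕b12⊕b13⊕b14⊕b15⊕b24⊕b25⊕b26⊕b27⊕b28⊕b29⊕b30⊕b31 = 1⊕0⊕0⊕1⊕1⊕1⊕0⊕0⊕1⊕1⊕0⊕0⊕0⊕0⊕1⊕0 = 1
s16: b16⊕b17⊕b18⊕b19⊕b20⊕b21⊕b22⊕b23⊕b24⊕b25⊕b26⊕b27⊕b28⊕b29⊕b30⊕b31 = 1⊕1⊕0⊕0⊕0⊕1⊕1⊕0⊕1⊕1⊕0⊕0⊕0⊕0⊕1⊕0 = 1
Syndrome (s16...s1) = 11100 → position 28.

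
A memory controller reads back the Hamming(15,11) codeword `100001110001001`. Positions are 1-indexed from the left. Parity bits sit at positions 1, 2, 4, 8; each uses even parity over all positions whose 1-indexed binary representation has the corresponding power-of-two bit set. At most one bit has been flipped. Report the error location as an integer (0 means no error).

s1: b1⊕b3⊕b5⊕b7⊕b9⊕b11⊕b13⊕b15 = 1⊕0⊕0⊕1⊕0⊕0⊕0⊕1 = 1
s2: b2⊕b3⊕b6⊕b7⊕b10⊕b11⊕b14⊕b15 = 0⊕0⊕1⊕1⊕0⊕0⊕0⊕1 = 1
s4: b4⊕b5⊕b6⊕b7⊕b12⊕b13⊕b14⊕b15 = 0⊕0⊕1⊕1⊕1⊕0⊕0⊕1 = 0
s8: b8⊕b9⊕b10⊕b11⊕b12⊕b13⊕b14⊕b15 = 1⊕0⊕0⊕0⊕1⊕0⊕0⊕1 = 1
Syndrome (s8...s1) = 1011 → position 11.

11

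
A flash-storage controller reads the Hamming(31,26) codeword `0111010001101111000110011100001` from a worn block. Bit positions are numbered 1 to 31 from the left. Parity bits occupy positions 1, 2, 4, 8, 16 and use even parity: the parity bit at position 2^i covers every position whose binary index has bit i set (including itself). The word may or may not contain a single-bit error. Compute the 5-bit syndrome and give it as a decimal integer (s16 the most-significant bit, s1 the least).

27

s1: b1⊕b3⊕b5⊕b7⊕b9⊕b11⊕b13⊕b15⊕b17⊕b19⊕b21⊕b23⊕b25⊕b27⊕b29⊕b31 = 0⊕1⊕0⊕0⊕0⊕1⊕1⊕1⊕0⊕0⊕1⊕0⊕1⊕0⊕0⊕1 = 1
s2: b2⊕b3⊕b6⊕b7⊕b10⊕b11⊕b14⊕b15⊕b18⊕b19⊕b22⊕b23⊕b26⊕b27⊕b30⊕b31 = 1⊕1⊕1⊕0⊕1⊕1⊕1⊕1⊕0⊕0⊕0⊕0⊕1⊕0⊕0⊕1 = 1
s4: b4⊕b5⊕b6⊕b7⊕b12⊕b13⊕b14⊕b15⊕b20⊕b21⊕b22⊕b23⊕b28⊕b29⊕b30⊕b31 = 1⊕0⊕1⊕0⊕0⊕1⊕1⊕1⊕1⊕1⊕0⊕0⊕0⊕0⊕0⊕1 = 0
s8: b8⊕b9⊕b10⊕b11⊕b12⊕b13⊕b14⊕b15⊕b24⊕b25⊕b26⊕b27⊕b28⊕b29⊕b30⊕b31 = 0⊕0⊕1⊕1⊕0⊕1⊕1⊕1⊕1⊕1⊕1⊕0⊕0⊕0⊕0⊕1 = 1
s16: b16⊕b17⊕b18⊕b19⊕b20⊕b21⊕b22⊕b23⊕b24⊕b25⊕b26⊕b27⊕b28⊕b29⊕b30⊕b31 = 1⊕0⊕0⊕0⊕1⊕1⊕0⊕0⊕1⊕1⊕1⊕0⊕0⊕0⊕0⊕1 = 1
Syndrome (s16...s1) = 11011 → position 27.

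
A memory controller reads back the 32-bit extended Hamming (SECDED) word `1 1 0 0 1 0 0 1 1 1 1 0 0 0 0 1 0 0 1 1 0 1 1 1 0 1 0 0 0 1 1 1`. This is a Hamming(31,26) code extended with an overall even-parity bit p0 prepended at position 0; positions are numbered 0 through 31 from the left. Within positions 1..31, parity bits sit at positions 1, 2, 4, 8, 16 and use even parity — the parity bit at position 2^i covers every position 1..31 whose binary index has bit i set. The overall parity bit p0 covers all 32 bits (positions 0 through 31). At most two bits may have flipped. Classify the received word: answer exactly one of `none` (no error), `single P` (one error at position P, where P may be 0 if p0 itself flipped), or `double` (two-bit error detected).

single 22

s1: b1⊕b3⊕b5⊕b7⊕b9⊕b11⊕b13⊕b15⊕b17⊕b19⊕b21⊕b23⊕b25⊕b27⊕b29⊕b31 = 1⊕0⊕0⊕1⊕1⊕0⊕0⊕1⊕0⊕1⊕1⊕1⊕1⊕0⊕1⊕1 = 0
s2: b2⊕b3⊕b6⊕b7⊕b10⊕b11⊕b14⊕b15⊕b18⊕b19⊕b22⊕b23⊕b26⊕b27⊕b30⊕b31 = 0⊕0⊕0⊕1⊕1⊕0⊕0⊕1⊕1⊕1⊕1⊕1⊕0⊕0⊕1⊕1 = 1
s4: b4⊕b5⊕b6⊕b7⊕b12⊕b13⊕b14⊕b15⊕b20⊕b21⊕b22⊕b23⊕b28⊕b29⊕b30⊕b31 = 1⊕0⊕0⊕1⊕0⊕0⊕0⊕1⊕0⊕1⊕1⊕1⊕0⊕1⊕1⊕1 = 1
s8: b8⊕b9⊕b10⊕b11⊕b12⊕b13⊕b14⊕b15⊕b24⊕b25⊕b26⊕b27⊕b28⊕b29⊕b30⊕b31 = 1⊕1⊕1⊕0⊕0⊕0⊕0⊕1⊕0⊕1⊕0⊕0⊕0⊕1⊕1⊕1 = 0
s16: b16⊕b17⊕b18⊕b19⊕b20⊕b21⊕b22⊕b23⊕b24⊕b25⊕b26⊕b27⊕b28⊕b29⊕b30⊕b31 = 0⊕0⊕1⊕1⊕0⊕1⊕1⊕1⊕0⊕1⊕0⊕0⊕0⊕1⊕1⊕1 = 1
Syndrome (s16...s1) = 10110 → position 22.
Overall parity (XOR of all 32 bits, including p0): 1⊕1⊕0⊕0⊕1⊕0⊕0⊕1⊕1⊕1⊕1⊕0⊕0⊕0⊕0⊕1⊕0⊕0⊕1⊕1⊕0⊕1⊕1⊕1⊕0⊕1⊕0⊕0⊕0⊕1⊕1⊕1 = 1
Overall=1, syndrome position=22 → single-bit error at position 22.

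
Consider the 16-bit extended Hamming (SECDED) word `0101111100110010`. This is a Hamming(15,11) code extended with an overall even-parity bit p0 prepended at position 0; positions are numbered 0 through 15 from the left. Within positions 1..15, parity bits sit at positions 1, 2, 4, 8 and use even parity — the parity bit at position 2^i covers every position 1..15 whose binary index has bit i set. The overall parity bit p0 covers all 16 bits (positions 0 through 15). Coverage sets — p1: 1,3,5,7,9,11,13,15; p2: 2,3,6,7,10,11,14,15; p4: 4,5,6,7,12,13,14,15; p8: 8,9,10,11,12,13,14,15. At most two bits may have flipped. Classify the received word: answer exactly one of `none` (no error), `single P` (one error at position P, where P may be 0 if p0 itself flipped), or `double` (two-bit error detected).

single 13

s1: b1⊕b3⊕b5⊕b7⊕b9⊕b11⊕b13⊕b15 = 1⊕1⊕1⊕1⊕0⊕1⊕0⊕0 = 1
s2: b2⊕b3⊕b6⊕b7⊕b10⊕b11⊕b14⊕b15 = 0⊕1⊕1⊕1⊕1⊕1⊕1⊕0 = 0
s4: b4⊕b5⊕b6⊕b7⊕b12⊕b13⊕b14⊕b15 = 1⊕1⊕1⊕1⊕0⊕0⊕1⊕0 = 1
s8: b8⊕b9⊕b10⊕b11⊕b12⊕b13⊕b14⊕b15 = 0⊕0⊕1⊕1⊕0⊕0⊕1⊕0 = 1
Syndrome (s8...s1) = 1101 → position 13.
Overall parity (XOR of all 16 bits, including p0): 0⊕1⊕0⊕1⊕1⊕1⊕1⊕1⊕0⊕0⊕1⊕1⊕0⊕0⊕1⊕0 = 1
Overall=1, syndrome position=13 → single-bit error at position 13.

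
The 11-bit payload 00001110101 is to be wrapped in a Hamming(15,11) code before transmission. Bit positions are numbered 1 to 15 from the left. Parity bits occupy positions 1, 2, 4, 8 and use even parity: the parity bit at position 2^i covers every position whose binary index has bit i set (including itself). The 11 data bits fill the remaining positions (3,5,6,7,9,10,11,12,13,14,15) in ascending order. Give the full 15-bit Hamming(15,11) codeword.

Place data bits at non-power-of-two positions: b3=0, b5=0, b6=0, b7=0, b9=1, b10=1, b11=1, b12=0, b13=1, b14=0, b15=1.
p1 = XOR of data positions {3,5,7,9,11,13,15} = 0⊕0⊕0⊕1⊕1⊕1⊕1 = 0
p2 = XOR of data positions {3,6,7,10,11,14,15} = 0⊕0⊕0⊕1⊕1⊕0⊕1 = 1
p4 = XOR of data positions {5,6,7,12,13,14,15} = 0⊕0⊕0⊕0⊕1⊕0⊕1 = 0
p8 = XOR of data positions {9,10,11,12,13,14,15} = 1⊕1⊕1⊕0⊕1⊕0⊕1 = 1
Codeword b1..b15 = 010000011110101

010000011110101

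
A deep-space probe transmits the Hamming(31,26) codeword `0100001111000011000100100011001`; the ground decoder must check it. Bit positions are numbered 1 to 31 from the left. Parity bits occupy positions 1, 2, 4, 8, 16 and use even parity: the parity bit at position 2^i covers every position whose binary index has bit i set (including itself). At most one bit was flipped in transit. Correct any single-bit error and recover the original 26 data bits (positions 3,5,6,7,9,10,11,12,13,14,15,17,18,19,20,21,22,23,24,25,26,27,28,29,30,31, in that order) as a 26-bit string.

s1: b1⊕b3⊕b5⊕b7⊕b9⊕b11⊕b13⊕b15⊕b17⊕b19⊕b21⊕b23⊕b25⊕b27⊕b29⊕b31 = 0⊕0⊕0⊕1⊕1⊕0⊕0⊕1⊕0⊕0⊕0⊕1⊕0⊕1⊕0⊕1 = 0
s2: b2⊕b3⊕b6⊕b7⊕b10⊕b11⊕b14⊕b15⊕b18⊕b19⊕b22⊕b23⊕b26⊕b27⊕b30⊕b31 = 1⊕0⊕0⊕1⊕1⊕0⊕0⊕1⊕0⊕0⊕0⊕1⊕0⊕1⊕0⊕1 = 1
s4: b4⊕b5⊕b6⊕b7⊕b12⊕b13⊕b14⊕b15⊕b20⊕b21⊕b22⊕b23⊕b28⊕b29⊕b30⊕b31 = 0⊕0⊕0⊕1⊕0⊕0⊕0⊕1⊕1⊕0⊕0⊕1⊕1⊕0⊕0⊕1 = 0
s8: b8⊕b9⊕b10⊕b11⊕b12⊕b13⊕b14⊕b15⊕b24⊕b25⊕b26⊕b27⊕b28⊕b29⊕b30⊕b31 = 1⊕1⊕1⊕0⊕0⊕0⊕0⊕1⊕0⊕0⊕0⊕1⊕1⊕0⊕0⊕1 = 1
s16: b16⊕b17⊕b18⊕b19⊕b20⊕b21⊕b22⊕b23⊕b24⊕b25⊕b26⊕b27⊕b28⊕b29⊕b30⊕b31 = 1⊕0⊕0⊕0⊕1⊕0⊕0⊕1⊕0⊕0⊕0⊕1⊕1⊕0⊕0⊕1 = 0
Syndrome (s16...s1) = 01010 → position 10.
Flip bit 10: corrected codeword = 0100001110000011000100100011001
Data bits at positions 3,5,6,7,9,10,11,12,13,14,15,17,18,19,20,21,22,23,24,25,26,27,28,29,30,31: 00011000001000100100011001

00011000001000100100011001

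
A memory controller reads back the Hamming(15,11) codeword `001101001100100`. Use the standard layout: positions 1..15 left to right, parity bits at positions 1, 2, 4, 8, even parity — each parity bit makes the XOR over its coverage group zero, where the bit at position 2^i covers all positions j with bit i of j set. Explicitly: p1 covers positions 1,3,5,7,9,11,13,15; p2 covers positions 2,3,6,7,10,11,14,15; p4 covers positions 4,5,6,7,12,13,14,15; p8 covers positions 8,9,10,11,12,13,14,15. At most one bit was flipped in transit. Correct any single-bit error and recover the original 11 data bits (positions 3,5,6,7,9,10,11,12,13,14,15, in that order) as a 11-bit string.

s1: b1⊕b3⊕b5⊕b7⊕b9⊕b11⊕b13⊕b15 = 0⊕1⊕0⊕0⊕1⊕0⊕1⊕0 = 1
s2: b2⊕b3⊕b6⊕b7⊕b10⊕b11⊕b14⊕b15 = 0⊕1⊕1⊕0⊕1⊕0⊕0⊕0 = 1
s4: b4⊕b5⊕b6⊕b7⊕b12⊕b13⊕b14⊕b15 = 1⊕0⊕1⊕0⊕0⊕1⊕0⊕0 = 1
s8: b8⊕b9⊕b10⊕b11⊕b12⊕b13⊕b14⊕b15 = 0⊕1⊕1⊕0⊕0⊕1⊕0⊕0 = 1
Syndrome (s8...s1) = 1111 → position 15.
Flip bit 15: corrected codeword = 001101001100101
Data bits at positions 3,5,6,7,9,10,11,12,13,14,15: 10101100101

10101100101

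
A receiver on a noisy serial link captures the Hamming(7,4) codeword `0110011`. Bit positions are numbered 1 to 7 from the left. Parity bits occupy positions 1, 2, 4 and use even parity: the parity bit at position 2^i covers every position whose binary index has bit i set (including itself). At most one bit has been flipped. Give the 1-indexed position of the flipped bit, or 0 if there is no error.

s1: b1⊕b3⊕b5⊕b7 = 0⊕1⊕0⊕1 = 0
s2: b2⊕b3⊕b6⊕b7 = 1⊕1⊕1⊕1 = 0
s4: b4⊕b5⊕b6⊕b7 = 0⊕0⊕1⊕1 = 0
Syndrome (s4...s1) = 000 → position 0 (no error).

0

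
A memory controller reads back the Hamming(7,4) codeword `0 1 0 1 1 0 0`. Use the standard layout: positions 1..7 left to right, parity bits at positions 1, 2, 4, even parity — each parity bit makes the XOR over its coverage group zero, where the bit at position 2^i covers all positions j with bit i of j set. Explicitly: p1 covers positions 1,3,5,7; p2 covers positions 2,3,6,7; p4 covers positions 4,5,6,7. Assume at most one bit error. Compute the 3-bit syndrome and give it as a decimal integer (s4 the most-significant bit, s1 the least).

3

s1: b1⊕b3⊕b5⊕b7 = 0⊕0⊕1⊕0 = 1
s2: b2⊕b3⊕b6⊕b7 = 1⊕0⊕0⊕0 = 1
s4: b4⊕b5⊕b6⊕b7 = 1⊕1⊕0⊕0 = 0
Syndrome (s4...s1) = 011 → position 3.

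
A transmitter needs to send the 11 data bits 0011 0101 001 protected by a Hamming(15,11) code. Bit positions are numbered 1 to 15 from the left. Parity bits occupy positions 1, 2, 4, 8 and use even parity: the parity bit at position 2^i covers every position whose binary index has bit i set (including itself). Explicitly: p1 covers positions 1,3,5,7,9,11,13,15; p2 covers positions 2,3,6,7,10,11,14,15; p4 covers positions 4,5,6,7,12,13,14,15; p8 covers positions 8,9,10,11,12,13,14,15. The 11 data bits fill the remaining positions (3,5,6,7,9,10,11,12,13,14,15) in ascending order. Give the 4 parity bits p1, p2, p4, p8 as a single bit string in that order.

Place data bits at non-power-of-two positions: b3=0, b5=0, b6=1, b7=1, b9=0, b10=1, b11=0, b12=1, b13=0, b14=0, b15=1.
p1 = XOR of data positions {3,5,7,9,11,13,15} = 0⊕0⊕1⊕0⊕0⊕0⊕1 = 0
p2 = XOR of data positions {3,6,7,10,11,14,15} = 0⊕1⊕1⊕1⊕0⊕0⊕1 = 0
p4 = XOR of data positions {5,6,7,12,13,14,15} = 0⊕1⊕1⊕1⊕0⊕0⊕1 = 0
p8 = XOR of data positions {9,10,11,12,13,14,15} = 0⊕1⊕0⊕1⊕0⊕0⊕1 = 1
Parity bits p1,p2,p4,p8 = 0001

0001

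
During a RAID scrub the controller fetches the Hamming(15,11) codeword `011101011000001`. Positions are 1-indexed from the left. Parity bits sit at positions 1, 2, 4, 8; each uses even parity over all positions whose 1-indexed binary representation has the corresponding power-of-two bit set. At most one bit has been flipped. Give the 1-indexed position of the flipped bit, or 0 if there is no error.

13

s1: b1⊕b3⊕b5⊕b7⊕b9⊕b11⊕b13⊕b15 = 0⊕1⊕0⊕0⊕1⊕0⊕0⊕1 = 1
s2: b2⊕b3⊕b6⊕b7⊕b10⊕b11⊕b14⊕b15 = 1⊕1⊕1⊕0⊕0⊕0⊕0⊕1 = 0
s4: b4⊕b5⊕b6⊕b7⊕b12⊕b13⊕b14⊕b15 = 1⊕0⊕1⊕0⊕0⊕0⊕0⊕1 = 1
s8: b8⊕b9⊕b10⊕b11⊕b12⊕b13⊕b14⊕b15 = 1⊕1⊕0⊕0⊕0⊕0⊕0⊕1 = 1
Syndrome (s8...s1) = 1101 → position 13.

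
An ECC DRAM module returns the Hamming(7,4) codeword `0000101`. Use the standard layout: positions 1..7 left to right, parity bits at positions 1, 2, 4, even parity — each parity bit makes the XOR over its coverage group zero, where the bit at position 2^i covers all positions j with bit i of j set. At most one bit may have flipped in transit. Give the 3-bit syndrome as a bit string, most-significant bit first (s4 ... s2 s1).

010

s1: b1⊕b3⊕b5⊕b7 = 0⊕0⊕1⊕1 = 0
s2: b2⊕b3⊕b6⊕b7 = 0⊕0⊕0⊕1 = 1
s4: b4⊕b5⊕b6⊕b7 = 0⊕1⊕0⊕1 = 0
Syndrome (s4...s1) = 010 → position 2.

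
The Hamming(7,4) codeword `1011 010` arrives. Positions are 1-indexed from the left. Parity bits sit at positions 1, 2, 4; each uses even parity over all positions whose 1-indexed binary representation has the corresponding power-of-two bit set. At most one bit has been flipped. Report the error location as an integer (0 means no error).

s1: b1⊕b3⊕b5⊕b7 = 1⊕1⊕0⊕0 = 0
s2: b2⊕b3⊕b6⊕b7 = 0⊕1⊕1⊕0 = 0
s4: b4⊕b5⊕b6⊕b7 = 1⊕0⊕1⊕0 = 0
Syndrome (s4...s1) = 000 → position 0 (no error).

0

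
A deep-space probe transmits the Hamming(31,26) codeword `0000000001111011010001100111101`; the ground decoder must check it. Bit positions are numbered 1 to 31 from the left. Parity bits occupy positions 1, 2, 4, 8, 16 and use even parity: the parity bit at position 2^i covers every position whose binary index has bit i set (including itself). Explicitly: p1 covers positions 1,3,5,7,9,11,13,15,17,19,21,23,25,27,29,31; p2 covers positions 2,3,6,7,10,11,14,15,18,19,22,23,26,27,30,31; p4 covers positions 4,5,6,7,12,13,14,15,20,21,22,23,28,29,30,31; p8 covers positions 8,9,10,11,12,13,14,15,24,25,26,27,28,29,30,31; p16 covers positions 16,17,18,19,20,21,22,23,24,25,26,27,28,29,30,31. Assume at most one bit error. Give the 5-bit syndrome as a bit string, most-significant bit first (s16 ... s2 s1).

10011

s1: b1⊕b3⊕b5⊕b7⊕b9⊕b11⊕b13⊕b15⊕b17⊕b19⊕b21⊕b23⊕b25⊕b27⊕b29⊕b31 = 0⊕0⊕0⊕0⊕0⊕1⊕1⊕1⊕0⊕0⊕0⊕1⊕0⊕1⊕1⊕1 = 1
s2: b2⊕b3⊕b6⊕b7⊕b10⊕b11⊕b14⊕b15⊕b18⊕b19⊕b22⊕b23⊕b26⊕b27⊕b30⊕b31 = 0⊕0⊕0⊕0⊕1⊕1⊕0⊕1⊕1⊕0⊕1⊕1⊕1⊕1⊕0⊕1 = 1
s4: b4⊕b5⊕b6⊕b7⊕b12⊕b13⊕b14⊕b15⊕b20⊕b21⊕b22⊕b23⊕b28⊕b29⊕b30⊕b31 = 0⊕0⊕0⊕0⊕1⊕1⊕0⊕1⊕0⊕0⊕1⊕1⊕1⊕1⊕0⊕1 = 0
s8: b8⊕b9⊕b10⊕b11⊕b12⊕b13⊕b14⊕b15⊕b24⊕b25⊕b26⊕b27⊕b28⊕b29⊕b30⊕b31 = 0⊕0⊕1⊕1⊕1⊕1⊕0⊕1⊕0⊕0⊕1⊕1⊕1⊕1⊕0⊕1 = 0
s16: b16⊕b17⊕b18⊕b19⊕b20⊕b21⊕b22⊕b23⊕b24⊕b25⊕b26⊕b27⊕b28⊕b29⊕b30⊕b31 = 1⊕0⊕1⊕0⊕0⊕0⊕1⊕1⊕0⊕0⊕1⊕1⊕1⊕1⊕0⊕1 = 1
Syndrome (s16...s1) = 10011 → position 19.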